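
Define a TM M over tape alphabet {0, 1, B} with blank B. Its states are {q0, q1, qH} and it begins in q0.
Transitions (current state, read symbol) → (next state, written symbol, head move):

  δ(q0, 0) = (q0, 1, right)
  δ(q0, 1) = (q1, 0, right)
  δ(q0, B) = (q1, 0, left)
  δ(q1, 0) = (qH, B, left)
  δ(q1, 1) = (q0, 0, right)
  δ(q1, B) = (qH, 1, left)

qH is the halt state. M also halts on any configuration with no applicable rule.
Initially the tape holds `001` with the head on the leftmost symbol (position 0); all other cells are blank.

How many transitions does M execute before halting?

q0 | [0]01B   read 0 → write 1, move right, go to q0
q0 | 1[0]1B   read 0 → write 1, move right, go to q0
q0 | 11[1]B   read 1 → write 0, move right, go to q1
q1 | 110[B]   read B → write 1, move left, go to qH
qH | 11[0]1
M halts after 4 transitions.

4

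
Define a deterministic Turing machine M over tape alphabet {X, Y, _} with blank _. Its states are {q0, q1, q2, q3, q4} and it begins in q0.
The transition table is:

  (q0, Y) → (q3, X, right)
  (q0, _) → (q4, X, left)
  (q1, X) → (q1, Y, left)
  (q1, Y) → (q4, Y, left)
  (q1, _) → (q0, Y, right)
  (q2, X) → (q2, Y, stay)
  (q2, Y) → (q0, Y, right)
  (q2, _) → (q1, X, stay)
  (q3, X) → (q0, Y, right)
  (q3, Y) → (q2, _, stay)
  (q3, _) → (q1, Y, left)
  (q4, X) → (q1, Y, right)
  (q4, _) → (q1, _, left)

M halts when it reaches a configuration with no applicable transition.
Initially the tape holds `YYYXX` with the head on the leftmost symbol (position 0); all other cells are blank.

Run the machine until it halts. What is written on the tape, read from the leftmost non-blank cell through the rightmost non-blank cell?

YXYYYYXX

q0 | ___[Y]YYXX   read Y → write X, move right, go to q3
q3 | ___X[Y]YXX   read Y → write _, move stay, go to q2
q2 | ___X[_]YXX   read _ → write X, move stay, go to q1
q1 | ___X[X]YXX   read X → write Y, move left, go to q1
q1 | ___[X]YYXX   read X → write Y, move left, go to q1
q1 | __[_]YYYXX   read _ → write Y, move right, go to q0
q0 | __Y[Y]YYXX   read Y → write X, move right, go to q3
q3 | __YX[Y]YXX   read Y → write _, move stay, go to q2
q2 | __YX[_]YXX   read _ → write X, move stay, go to q1
q1 | __YX[X]YXX   read X → write Y, move left, go to q1
q1 | __Y[X]YYXX   read X → write Y, move left, go to q1
q1 | __[Y]YYYXX   read Y → write Y, move left, go to q4
q4 | _[_]YYYYXX   read _ → write _, move left, go to q1
q1 | [_]_YYYYXX   read _ → write Y, move right, go to q0
q0 | Y[_]YYYYXX   read _ → write X, move left, go to q4
q4 | [Y]XYYYYXX
The non-blank tape span at halt is YXYYYYXX.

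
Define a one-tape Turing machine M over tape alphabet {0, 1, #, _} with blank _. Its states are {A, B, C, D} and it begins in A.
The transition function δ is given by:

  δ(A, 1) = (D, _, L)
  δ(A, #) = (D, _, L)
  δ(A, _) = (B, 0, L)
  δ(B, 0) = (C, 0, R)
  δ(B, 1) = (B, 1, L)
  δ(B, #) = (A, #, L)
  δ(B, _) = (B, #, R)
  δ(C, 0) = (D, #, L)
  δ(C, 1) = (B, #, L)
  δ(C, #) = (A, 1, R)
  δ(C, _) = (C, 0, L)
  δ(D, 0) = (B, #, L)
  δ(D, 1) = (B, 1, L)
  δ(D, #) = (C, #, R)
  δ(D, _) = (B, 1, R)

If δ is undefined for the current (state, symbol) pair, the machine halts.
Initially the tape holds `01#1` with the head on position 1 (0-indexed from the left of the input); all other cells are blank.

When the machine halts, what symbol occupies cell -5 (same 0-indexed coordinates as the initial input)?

#

state=A head=1 tape=_____0[1]#1   (A,1)→(D,_,L)
state=D head=0 tape=_____[0]_#1   (D,0)→(B,#,L)
state=B head=-1 tape=____[_]#_#1   (B,_)→(B,#,R)
state=B head=0 tape=____#[#]_#1   (B,#)→(A,#,L)
state=A head=-1 tape=____[#]#_#1   (A,#)→(D,_,L)
state=D head=-2 tape=___[_]_#_#1   (D,_)→(B,1,R)
state=B head=-1 tape=___1[_]#_#1   (B,_)→(B,#,R)
state=B head=0 tape=___1#[#]_#1   (B,#)→(A,#,L)
state=A head=-1 tape=___1[#]#_#1   (A,#)→(D,_,L)
state=D head=-2 tape=___[1]_#_#1   (D,1)→(B,1,L)
state=B head=-3 tape=__[_]1_#_#1   (B,_)→(B,#,R)
state=B head=-2 tape=__#[1]_#_#1   (B,1)→(B,1,L)
state=B head=-3 tape=__[#]1_#_#1   (B,#)→(A,#,L)
state=A head=-4 tape=_[_]#1_#_#1   (A,_)→(B,0,L)
state=B head=-5 tape=[_]0#1_#_#1   (B,_)→(B,#,R)
state=B head=-4 tape=#[0]#1_#_#1   (B,0)→(C,0,R)
state=C head=-3 tape=#0[#]1_#_#1   (C,#)→(A,1,R)
state=A head=-2 tape=#01[1]_#_#1   (A,1)→(D,_,L)
state=D head=-3 tape=#0[1]__#_#1   (D,1)→(B,1,L)
state=B head=-4 tape=#[0]1__#_#1   (B,0)→(C,0,R)
state=C head=-3 tape=#0[1]__#_#1   (C,1)→(B,#,L)
state=B head=-4 tape=#[0]#__#_#1   (B,0)→(C,0,R)
state=C head=-3 tape=#0[#]__#_#1   (C,#)→(A,1,R)
state=A head=-2 tape=#01[_]_#_#1   (A,_)→(B,0,L)
state=B head=-3 tape=#0[1]0_#_#1   (B,1)→(B,1,L)
state=B head=-4 tape=#[0]10_#_#1   (B,0)→(C,0,R)
state=C head=-3 tape=#0[1]0_#_#1   (C,1)→(B,#,L)
state=B head=-4 tape=#[0]#0_#_#1   (B,0)→(C,0,R)
state=C head=-3 tape=#0[#]0_#_#1   (C,#)→(A,1,R)
state=A head=-2 tape=#01[0]_#_#1
Cell -5 holds # when M halts.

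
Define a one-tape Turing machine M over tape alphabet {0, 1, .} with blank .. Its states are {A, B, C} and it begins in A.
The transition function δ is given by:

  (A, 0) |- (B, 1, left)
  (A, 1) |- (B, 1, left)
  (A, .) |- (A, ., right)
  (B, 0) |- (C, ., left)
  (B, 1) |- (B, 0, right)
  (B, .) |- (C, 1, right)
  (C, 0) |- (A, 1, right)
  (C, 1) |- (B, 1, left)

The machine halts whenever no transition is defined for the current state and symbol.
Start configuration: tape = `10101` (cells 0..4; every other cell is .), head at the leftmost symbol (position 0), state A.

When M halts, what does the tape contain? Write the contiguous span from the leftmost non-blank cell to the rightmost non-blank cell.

0101001

state=A head=0 tape=.[1]0101..   (A,1)→(B,1,left)
state=B head=-1 tape=[.]10101..   (B,.)→(C,1,right)
state=C head=0 tape=1[1]0101..   (C,1)→(B,1,left)
state=B head=-1 tape=[1]10101..   (B,1)→(B,0,right)
state=B head=0 tape=0[1]0101..   (B,1)→(B,0,right)
state=B head=1 tape=00[0]101..   (B,0)→(C,.,left)
state=C head=0 tape=0[0].101..   (C,0)→(A,1,right)
state=A head=1 tape=01[.]101..   (A,.)→(A,.,right)
state=A head=2 tape=01.[1]01..   (A,1)→(B,1,left)
state=B head=1 tape=01[.]101..   (B,.)→(C,1,right)
state=C head=2 tape=011[1]01..   (C,1)→(B,1,left)
state=B head=1 tape=01[1]101..   (B,1)→(B,0,right)
state=B head=2 tape=010[1]01..   (B,1)→(B,0,right)
state=B head=3 tape=0100[0]1..   (B,0)→(C,.,left)
state=C head=2 tape=010[0].1..   (C,0)→(A,1,right)
state=A head=3 tape=0101[.]1..   (A,.)→(A,.,right)
state=A head=4 tape=0101.[1]..   (A,1)→(B,1,left)
state=B head=3 tape=0101[.]1..   (B,.)→(C,1,right)
state=C head=4 tape=01011[1]..   (C,1)→(B,1,left)
state=B head=3 tape=0101[1]1..   (B,1)→(B,0,right)
state=B head=4 tape=01010[1]..   (B,1)→(B,0,right)
state=B head=5 tape=010100[.].   (B,.)→(C,1,right)
state=C head=6 tape=0101001[.]
The non-blank tape span at halt is 0101001.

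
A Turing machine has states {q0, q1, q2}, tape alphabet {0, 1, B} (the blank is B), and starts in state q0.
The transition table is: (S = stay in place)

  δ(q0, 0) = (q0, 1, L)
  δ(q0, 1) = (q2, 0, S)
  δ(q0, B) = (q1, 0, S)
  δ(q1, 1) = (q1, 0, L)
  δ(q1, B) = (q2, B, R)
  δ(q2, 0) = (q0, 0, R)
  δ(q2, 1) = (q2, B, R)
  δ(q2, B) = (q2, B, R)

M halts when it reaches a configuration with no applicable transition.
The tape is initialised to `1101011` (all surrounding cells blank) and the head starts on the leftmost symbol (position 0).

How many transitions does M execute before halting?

8

q0 | B[1]101011   read 1 → write 0, move S, go to q2
q2 | B[0]101011   read 0 → write 0, move R, go to q0
q0 | B0[1]01011   read 1 → write 0, move S, go to q2
q2 | B0[0]01011   read 0 → write 0, move R, go to q0
q0 | B00[0]1011   read 0 → write 1, move L, go to q0
q0 | B0[0]11011   read 0 → write 1, move L, go to q0
q0 | B[0]111011   read 0 → write 1, move L, go to q0
q0 | [B]1111011   read B → write 0, move S, go to q1
q1 | [0]1111011
M halts after 8 transitions.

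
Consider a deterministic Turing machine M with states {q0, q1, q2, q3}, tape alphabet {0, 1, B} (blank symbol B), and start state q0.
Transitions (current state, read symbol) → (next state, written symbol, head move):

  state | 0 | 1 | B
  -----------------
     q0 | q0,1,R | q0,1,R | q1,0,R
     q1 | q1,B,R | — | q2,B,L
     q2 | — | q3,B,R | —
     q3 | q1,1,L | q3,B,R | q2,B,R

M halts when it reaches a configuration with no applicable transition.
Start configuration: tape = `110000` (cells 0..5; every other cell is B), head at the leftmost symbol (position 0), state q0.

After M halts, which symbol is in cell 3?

q0 | [1]10000BB   read 1 → write 1, move R, go to q0
q0 | 1[1]0000BB   read 1 → write 1, move R, go to q0
q0 | 11[0]000BB   read 0 → write 1, move R, go to q0
q0 | 111[0]00BB   read 0 → write 1, move R, go to q0
q0 | 1111[0]0BB   read 0 → write 1, move R, go to q0
q0 | 11111[0]BB   read 0 → write 1, move R, go to q0
q0 | 111111[B]B   read B → write 0, move R, go to q1
q1 | 1111110[B]   read B → write B, move L, go to q2
q2 | 111111[0]B
Cell 3 holds 1 when M halts.

1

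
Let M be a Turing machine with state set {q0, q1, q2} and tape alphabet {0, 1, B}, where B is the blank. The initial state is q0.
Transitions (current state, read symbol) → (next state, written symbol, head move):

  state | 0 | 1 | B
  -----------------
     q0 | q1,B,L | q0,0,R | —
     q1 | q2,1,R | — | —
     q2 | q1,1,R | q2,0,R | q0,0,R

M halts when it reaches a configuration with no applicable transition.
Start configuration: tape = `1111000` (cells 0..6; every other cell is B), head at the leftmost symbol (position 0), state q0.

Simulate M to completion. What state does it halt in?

q0 | [1]111000B   read 1 → write 0, move R, go to q0
q0 | 0[1]11000B   read 1 → write 0, move R, go to q0
q0 | 00[1]1000B   read 1 → write 0, move R, go to q0
q0 | 000[1]000B   read 1 → write 0, move R, go to q0
q0 | 0000[0]00B   read 0 → write B, move L, go to q1
q1 | 000[0]B00B   read 0 → write 1, move R, go to q2
q2 | 0001[B]00B   read B → write 0, move R, go to q0
q0 | 00010[0]0B   read 0 → write B, move L, go to q1
q1 | 0001[0]B0B   read 0 → write 1, move R, go to q2
q2 | 00011[B]0B   read B → write 0, move R, go to q0
q0 | 000110[0]B   read 0 → write B, move L, go to q1
q1 | 00011[0]BB   read 0 → write 1, move R, go to q2
q2 | 000111[B]B   read B → write 0, move R, go to q0
q0 | 0001110[B]
No transition is defined for (q0, B); M halts in state q0.

q0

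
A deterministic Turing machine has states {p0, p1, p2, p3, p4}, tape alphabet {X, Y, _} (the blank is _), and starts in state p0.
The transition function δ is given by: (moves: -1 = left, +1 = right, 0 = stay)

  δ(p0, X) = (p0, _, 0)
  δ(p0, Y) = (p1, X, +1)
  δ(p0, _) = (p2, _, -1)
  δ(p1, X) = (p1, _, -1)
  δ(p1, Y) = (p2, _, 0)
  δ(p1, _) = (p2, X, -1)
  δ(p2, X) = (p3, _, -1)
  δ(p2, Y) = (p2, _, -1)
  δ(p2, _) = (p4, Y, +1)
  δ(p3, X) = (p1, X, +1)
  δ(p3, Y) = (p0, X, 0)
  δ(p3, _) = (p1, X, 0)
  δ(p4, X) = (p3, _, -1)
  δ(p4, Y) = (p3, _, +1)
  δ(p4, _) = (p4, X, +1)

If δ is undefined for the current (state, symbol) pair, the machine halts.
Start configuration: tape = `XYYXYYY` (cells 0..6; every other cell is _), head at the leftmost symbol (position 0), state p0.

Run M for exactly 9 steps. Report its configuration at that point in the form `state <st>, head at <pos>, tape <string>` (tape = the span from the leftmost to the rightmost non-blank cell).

state p4, head at 2, tape YXY_XYYY

state=p0 head=0 tape=_[X]YYXYYY   (p0,X)→(p0,_,0)
state=p0 head=0 tape=_[_]YYXYYY   (p0,_)→(p2,_,-1)
state=p2 head=-1 tape=[_]_YYXYYY   (p2,_)→(p4,Y,+1)
state=p4 head=0 tape=Y[_]YYXYYY   (p4,_)→(p4,X,+1)
state=p4 head=1 tape=YX[Y]YXYYY   (p4,Y)→(p3,_,+1)
state=p3 head=2 tape=YX_[Y]XYYY   (p3,Y)→(p0,X,0)
state=p0 head=2 tape=YX_[X]XYYY   (p0,X)→(p0,_,0)
state=p0 head=2 tape=YX_[_]XYYY   (p0,_)→(p2,_,-1)
state=p2 head=1 tape=YX[_]_XYYY   (p2,_)→(p4,Y,+1)
state=p4 head=2 tape=YXY[_]XYYY
After 9 steps: state p4, head at 2, tape YXY_XYYY.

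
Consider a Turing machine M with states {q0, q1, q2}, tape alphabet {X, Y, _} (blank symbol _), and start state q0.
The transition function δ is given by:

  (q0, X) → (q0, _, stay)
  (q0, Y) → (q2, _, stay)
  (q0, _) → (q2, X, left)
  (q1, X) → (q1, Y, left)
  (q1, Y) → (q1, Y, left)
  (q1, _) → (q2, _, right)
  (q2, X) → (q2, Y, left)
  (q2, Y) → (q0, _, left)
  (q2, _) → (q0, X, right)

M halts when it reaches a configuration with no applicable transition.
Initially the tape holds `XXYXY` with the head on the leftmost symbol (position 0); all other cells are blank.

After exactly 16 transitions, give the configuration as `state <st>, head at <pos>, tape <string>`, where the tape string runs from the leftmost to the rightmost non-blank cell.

q0 | ___[X]XYXY   read X → write _, move stay, go to q0
q0 | ___[_]XYXY   read _ → write X, move left, go to q2
q2 | __[_]XXYXY   read _ → write X, move right, go to q0
q0 | __X[X]XYXY   read X → write _, move stay, go to q0
q0 | __X[_]XYXY   read _ → write X, move left, go to q2
q2 | __[X]XXYXY   read X → write Y, move left, go to q2
q2 | _[_]YXXYXY   read _ → write X, move right, go to q0
q0 | _X[Y]XXYXY   read Y → write _, move stay, go to q2
q2 | _X[_]XXYXY   read _ → write X, move right, go to q0
q0 | _XX[X]XYXY   read X → write _, move stay, go to q0
q0 | _XX[_]XYXY   read _ → write X, move left, go to q2
q2 | _X[X]XXYXY   read X → write Y, move left, go to q2
q2 | _[X]YXXYXY   read X → write Y, move left, go to q2
q2 | [_]YYXXYXY   read _ → write X, move right, go to q0
q0 | X[Y]YXXYXY   read Y → write _, move stay, go to q2
q2 | X[_]YXXYXY   read _ → write X, move right, go to q0
q0 | XX[Y]XXYXY
After 16 steps: state q0, head at -1, tape XXYXXYXY.

state q0, head at -1, tape XXYXXYXY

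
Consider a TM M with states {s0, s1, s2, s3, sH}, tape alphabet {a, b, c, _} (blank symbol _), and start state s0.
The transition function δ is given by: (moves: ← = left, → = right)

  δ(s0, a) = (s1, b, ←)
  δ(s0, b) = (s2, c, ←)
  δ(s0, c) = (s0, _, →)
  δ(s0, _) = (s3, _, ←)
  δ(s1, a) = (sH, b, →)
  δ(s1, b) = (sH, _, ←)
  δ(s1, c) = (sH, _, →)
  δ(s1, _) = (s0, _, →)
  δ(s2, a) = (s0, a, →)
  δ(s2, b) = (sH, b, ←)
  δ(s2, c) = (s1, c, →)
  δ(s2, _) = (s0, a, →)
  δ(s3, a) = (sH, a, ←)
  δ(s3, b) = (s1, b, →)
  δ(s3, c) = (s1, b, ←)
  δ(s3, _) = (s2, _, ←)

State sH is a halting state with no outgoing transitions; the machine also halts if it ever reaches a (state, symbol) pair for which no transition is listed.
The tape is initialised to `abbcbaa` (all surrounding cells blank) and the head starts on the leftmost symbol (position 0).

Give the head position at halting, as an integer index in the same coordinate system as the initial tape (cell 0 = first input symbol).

state=s0 head=0 tape=_[a]bbcbaa_   (s0,a)→(s1,b,←)
state=s1 head=-1 tape=[_]bbbcbaa_   (s1,_)→(s0,_,→)
state=s0 head=0 tape=_[b]bbcbaa_   (s0,b)→(s2,c,←)
state=s2 head=-1 tape=[_]cbbcbaa_   (s2,_)→(s0,a,→)
state=s0 head=0 tape=a[c]bbcbaa_   (s0,c)→(s0,_,→)
state=s0 head=1 tape=a_[b]bcbaa_   (s0,b)→(s2,c,←)
state=s2 head=0 tape=a[_]cbcbaa_   (s2,_)→(s0,a,→)
state=s0 head=1 tape=aa[c]bcbaa_   (s0,c)→(s0,_,→)
state=s0 head=2 tape=aa_[b]cbaa_   (s0,b)→(s2,c,←)
state=s2 head=1 tape=aa[_]ccbaa_   (s2,_)→(s0,a,→)
state=s0 head=2 tape=aaa[c]cbaa_   (s0,c)→(s0,_,→)
state=s0 head=3 tape=aaa_[c]baa_   (s0,c)→(s0,_,→)
state=s0 head=4 tape=aaa__[b]aa_   (s0,b)→(s2,c,←)
state=s2 head=3 tape=aaa_[_]caa_   (s2,_)→(s0,a,→)
state=s0 head=4 tape=aaa_a[c]aa_   (s0,c)→(s0,_,→)
state=s0 head=5 tape=aaa_a_[a]a_   (s0,a)→(s1,b,←)
state=s1 head=4 tape=aaa_a[_]ba_   (s1,_)→(s0,_,→)
state=s0 head=5 tape=aaa_a_[b]a_   (s0,b)→(s2,c,←)
state=s2 head=4 tape=aaa_a[_]ca_   (s2,_)→(s0,a,→)
state=s0 head=5 tape=aaa_aa[c]a_   (s0,c)→(s0,_,→)
state=s0 head=6 tape=aaa_aa_[a]_   (s0,a)→(s1,b,←)
state=s1 head=5 tape=aaa_aa[_]b_   (s1,_)→(s0,_,→)
state=s0 head=6 tape=aaa_aa_[b]_   (s0,b)→(s2,c,←)
state=s2 head=5 tape=aaa_aa[_]c_   (s2,_)→(s0,a,→)
state=s0 head=6 tape=aaa_aaa[c]_   (s0,c)→(s0,_,→)
state=s0 head=7 tape=aaa_aaa_[_]   (s0,_)→(s3,_,←)
state=s3 head=6 tape=aaa_aaa[_]_   (s3,_)→(s2,_,←)
state=s2 head=5 tape=aaa_aa[a]__   (s2,a)→(s0,a,→)
state=s0 head=6 tape=aaa_aaa[_]_   (s0,_)→(s3,_,←)
state=s3 head=5 tape=aaa_aa[a]__   (s3,a)→(sH,a,←)
state=sH head=4 tape=aaa_a[a]a__
At halt the head is at cell 4.

4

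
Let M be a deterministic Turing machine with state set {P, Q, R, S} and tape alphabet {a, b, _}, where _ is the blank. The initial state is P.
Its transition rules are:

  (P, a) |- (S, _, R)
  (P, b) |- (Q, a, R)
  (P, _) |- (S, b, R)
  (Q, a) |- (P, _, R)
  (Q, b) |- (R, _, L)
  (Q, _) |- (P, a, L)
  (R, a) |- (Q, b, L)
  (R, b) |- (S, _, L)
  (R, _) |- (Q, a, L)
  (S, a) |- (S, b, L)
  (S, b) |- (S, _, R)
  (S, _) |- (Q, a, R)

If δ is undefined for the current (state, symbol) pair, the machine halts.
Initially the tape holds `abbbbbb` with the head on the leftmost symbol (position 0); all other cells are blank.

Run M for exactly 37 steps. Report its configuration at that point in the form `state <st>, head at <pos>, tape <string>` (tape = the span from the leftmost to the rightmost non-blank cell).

state S, head at 9, tape b

state=P head=0 tape=[a]bbbbbb____   (P,a)→(S,_,R)
state=S head=1 tape=_[b]bbbbb____   (S,b)→(S,_,R)
state=S head=2 tape=__[b]bbbb____   (S,b)→(S,_,R)
state=S head=3 tape=___[b]bbb____   (S,b)→(S,_,R)
state=S head=4 tape=____[b]bb____   (S,b)→(S,_,R)
state=S head=5 tape=_____[b]b____   (S,b)→(S,_,R)
state=S head=6 tape=______[b]____   (S,b)→(S,_,R)
state=S head=7 tape=_______[_]___   (S,_)→(Q,a,R)
state=Q head=8 tape=_______a[_]__   (Q,_)→(P,a,L)
state=P head=7 tape=_______[a]a__   (P,a)→(S,_,R)
state=S head=8 tape=________[a]__   (S,a)→(S,b,L)
state=S head=7 tape=_______[_]b__   (S,_)→(Q,a,R)
state=Q head=8 tape=_______a[b]__   (Q,b)→(R,_,L)
state=R head=7 tape=_______[a]___   (R,a)→(Q,b,L)
state=Q head=6 tape=______[_]b___   (Q,_)→(P,a,L)
state=P head=5 tape=_____[_]ab___   (P,_)→(S,b,R)
state=S head=6 tape=_____b[a]b___   (S,a)→(S,b,L)
state=S head=5 tape=_____[b]bb___   (S,b)→(S,_,R)
state=S head=6 tape=______[b]b___   (S,b)→(S,_,R)
state=S head=7 tape=_______[b]___   (S,b)→(S,_,R)
state=S head=8 tape=________[_]__   (S,_)→(Q,a,R)
state=Q head=9 tape=________a[_]_   (Q,_)→(P,a,L)
state=P head=8 tape=________[a]a_   (P,a)→(S,_,R)
state=S head=9 tape=_________[a]_   (S,a)→(S,b,L)
state=S head=8 tape=________[_]b_   (S,_)→(Q,a,R)
state=Q head=9 tape=________a[b]_   (Q,b)→(R,_,L)
state=R head=8 tape=________[a]__   (R,a)→(Q,b,L)
state=Q head=7 tape=_______[_]b__   (Q,_)→(P,a,L)
state=P head=6 tape=______[_]ab__   (P,_)→(S,b,R)
state=S head=7 tape=______b[a]b__   (S,a)→(S,b,L)
state=S head=6 tape=______[b]bb__   (S,b)→(S,_,R)
state=S head=7 tape=_______[b]b__   (S,b)→(S,_,R)
state=S head=8 tape=________[b]__   (S,b)→(S,_,R)
state=S head=9 tape=_________[_]_   (S,_)→(Q,a,R)
state=Q head=10 tape=_________a[_]   (Q,_)→(P,a,L)
state=P head=9 tape=_________[a]a   (P,a)→(S,_,R)
state=S head=10 tape=__________[a]   (S,a)→(S,b,L)
state=S head=9 tape=_________[_]b
After 37 steps: state S, head at 9, tape b.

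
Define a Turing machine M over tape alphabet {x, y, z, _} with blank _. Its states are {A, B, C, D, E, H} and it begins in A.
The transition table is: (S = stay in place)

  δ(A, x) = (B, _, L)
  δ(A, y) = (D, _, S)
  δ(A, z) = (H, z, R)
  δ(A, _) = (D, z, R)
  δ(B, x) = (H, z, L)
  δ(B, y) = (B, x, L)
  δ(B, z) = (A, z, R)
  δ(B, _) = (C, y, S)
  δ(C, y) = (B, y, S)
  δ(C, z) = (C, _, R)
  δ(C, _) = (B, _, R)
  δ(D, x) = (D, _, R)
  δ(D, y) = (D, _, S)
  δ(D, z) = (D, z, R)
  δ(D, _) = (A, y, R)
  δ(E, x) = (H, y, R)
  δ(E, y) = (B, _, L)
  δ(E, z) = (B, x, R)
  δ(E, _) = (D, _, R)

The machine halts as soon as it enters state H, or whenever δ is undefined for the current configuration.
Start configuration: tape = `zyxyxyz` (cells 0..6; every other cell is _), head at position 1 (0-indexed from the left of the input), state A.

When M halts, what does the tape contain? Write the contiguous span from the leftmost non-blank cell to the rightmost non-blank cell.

zzz_yyz

state=A head=1 tape=z[y]xyxyz_   (A,y)→(D,_,S)
state=D head=1 tape=z[_]xyxyz_   (D,_)→(A,y,R)
state=A head=2 tape=zy[x]yxyz_   (A,x)→(B,_,L)
state=B head=1 tape=z[y]_yxyz_   (B,y)→(B,x,L)
state=B head=0 tape=[z]x_yxyz_   (B,z)→(A,z,R)
state=A head=1 tape=z[x]_yxyz_   (A,x)→(B,_,L)
state=B head=0 tape=[z]__yxyz_   (B,z)→(A,z,R)
state=A head=1 tape=z[_]_yxyz_   (A,_)→(D,z,R)
state=D head=2 tape=zz[_]yxyz_   (D,_)→(A,y,R)
state=A head=3 tape=zzy[y]xyz_   (A,y)→(D,_,S)
state=D head=3 tape=zzy[_]xyz_   (D,_)→(A,y,R)
state=A head=4 tape=zzyy[x]yz_   (A,x)→(B,_,L)
state=B head=3 tape=zzy[y]_yz_   (B,y)→(B,x,L)
state=B head=2 tape=zz[y]x_yz_   (B,y)→(B,x,L)
state=B head=1 tape=z[z]xx_yz_   (B,z)→(A,z,R)
state=A head=2 tape=zz[x]x_yz_   (A,x)→(B,_,L)
state=B head=1 tape=z[z]_x_yz_   (B,z)→(A,z,R)
state=A head=2 tape=zz[_]x_yz_   (A,_)→(D,z,R)
state=D head=3 tape=zzz[x]_yz_   (D,x)→(D,_,R)
state=D head=4 tape=zzz_[_]yz_   (D,_)→(A,y,R)
state=A head=5 tape=zzz_y[y]z_   (A,y)→(D,_,S)
state=D head=5 tape=zzz_y[_]z_   (D,_)→(A,y,R)
state=A head=6 tape=zzz_yy[z]_   (A,z)→(H,z,R)
state=H head=7 tape=zzz_yyz[_]
The non-blank tape span at halt is zzz_yyz.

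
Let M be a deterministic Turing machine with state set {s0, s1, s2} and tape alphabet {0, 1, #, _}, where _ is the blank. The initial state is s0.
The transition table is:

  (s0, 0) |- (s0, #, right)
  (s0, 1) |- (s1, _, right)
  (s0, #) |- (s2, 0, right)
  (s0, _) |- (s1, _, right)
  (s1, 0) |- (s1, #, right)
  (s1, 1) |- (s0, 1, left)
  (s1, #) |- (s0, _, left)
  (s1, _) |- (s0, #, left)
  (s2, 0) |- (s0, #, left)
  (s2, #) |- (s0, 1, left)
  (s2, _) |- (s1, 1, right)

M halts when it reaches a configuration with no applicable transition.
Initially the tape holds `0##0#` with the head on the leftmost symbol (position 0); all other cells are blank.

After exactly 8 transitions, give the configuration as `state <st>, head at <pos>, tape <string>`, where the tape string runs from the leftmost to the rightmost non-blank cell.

s0 | [0]##0#   read 0 → write #, move right, go to s0
s0 | #[#]#0#   read # → write 0, move right, go to s2
s2 | #0[#]0#   read # → write 1, move left, go to s0
s0 | #[0]10#   read 0 → write #, move right, go to s0
s0 | ##[1]0#   read 1 → write _, move right, go to s1
s1 | ##_[0]#   read 0 → write #, move right, go to s1
s1 | ##_#[#]   read # → write _, move left, go to s0
s0 | ##_[#]_   read # → write 0, move right, go to s2
s2 | ##_0[_]
After 8 steps: state s2, head at 4, tape ##_0.

state s2, head at 4, tape ##_0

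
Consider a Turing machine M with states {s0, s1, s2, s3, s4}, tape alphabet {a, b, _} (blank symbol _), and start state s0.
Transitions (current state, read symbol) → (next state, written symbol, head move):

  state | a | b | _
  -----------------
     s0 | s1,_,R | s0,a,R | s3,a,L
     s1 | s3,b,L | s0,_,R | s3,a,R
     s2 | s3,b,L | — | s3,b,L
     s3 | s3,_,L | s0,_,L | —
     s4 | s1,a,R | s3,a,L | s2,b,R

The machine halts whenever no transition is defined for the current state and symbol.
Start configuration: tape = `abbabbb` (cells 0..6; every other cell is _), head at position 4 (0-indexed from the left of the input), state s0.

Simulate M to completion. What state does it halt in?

s3

s0 | _abba[b]bb_   read b → write a, move R, go to s0
s0 | _abbaa[b]b_   read b → write a, move R, go to s0
s0 | _abbaaa[b]_   read b → write a, move R, go to s0
s0 | _abbaaaa[_]   read _ → write a, move L, go to s3
s3 | _abbaaa[a]a   read a → write _, move L, go to s3
s3 | _abbaa[a]_a   read a → write _, move L, go to s3
s3 | _abba[a]__a   read a → write _, move L, go to s3
s3 | _abb[a]___a   read a → write _, move L, go to s3
s3 | _ab[b]____a   read b → write _, move L, go to s0
s0 | _a[b]_____a   read b → write a, move R, go to s0
s0 | _aa[_]____a   read _ → write a, move L, go to s3
s3 | _a[a]a____a   read a → write _, move L, go to s3
s3 | _[a]_a____a   read a → write _, move L, go to s3
s3 | [_]__a____a
No transition is defined for (s3, _); M halts in state s3.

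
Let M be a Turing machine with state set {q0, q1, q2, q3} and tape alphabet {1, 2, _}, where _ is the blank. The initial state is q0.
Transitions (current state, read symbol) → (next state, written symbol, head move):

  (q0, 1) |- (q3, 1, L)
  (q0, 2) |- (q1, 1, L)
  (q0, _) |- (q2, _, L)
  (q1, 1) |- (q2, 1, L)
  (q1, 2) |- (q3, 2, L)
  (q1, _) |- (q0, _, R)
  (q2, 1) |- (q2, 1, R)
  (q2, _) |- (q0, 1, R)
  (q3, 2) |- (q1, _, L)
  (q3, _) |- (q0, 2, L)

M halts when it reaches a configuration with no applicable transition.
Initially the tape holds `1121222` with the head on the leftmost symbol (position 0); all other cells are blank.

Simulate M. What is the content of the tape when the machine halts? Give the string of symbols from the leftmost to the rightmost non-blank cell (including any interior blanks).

q0 | ___[1]121222   read 1 → write 1, move L, go to q3
q3 | __[_]1121222   read _ → write 2, move L, go to q0
q0 | _[_]21121222   read _ → write _, move L, go to q2
q2 | [_]_21121222   read _ → write 1, move R, go to q0
q0 | 1[_]21121222   read _ → write _, move L, go to q2
q2 | [1]_21121222   read 1 → write 1, move R, go to q2
q2 | 1[_]21121222   read _ → write 1, move R, go to q0
q0 | 11[2]1121222   read 2 → write 1, move L, go to q1
q1 | 1[1]11121222   read 1 → write 1, move L, go to q2
q2 | [1]111121222   read 1 → write 1, move R, go to q2
q2 | 1[1]11121222   read 1 → write 1, move R, go to q2
q2 | 11[1]1121222   read 1 → write 1, move R, go to q2
q2 | 111[1]121222   read 1 → write 1, move R, go to q2
q2 | 1111[1]21222   read 1 → write 1, move R, go to q2
q2 | 11111[2]1222
The non-blank tape span at halt is 1111121222.

1111121222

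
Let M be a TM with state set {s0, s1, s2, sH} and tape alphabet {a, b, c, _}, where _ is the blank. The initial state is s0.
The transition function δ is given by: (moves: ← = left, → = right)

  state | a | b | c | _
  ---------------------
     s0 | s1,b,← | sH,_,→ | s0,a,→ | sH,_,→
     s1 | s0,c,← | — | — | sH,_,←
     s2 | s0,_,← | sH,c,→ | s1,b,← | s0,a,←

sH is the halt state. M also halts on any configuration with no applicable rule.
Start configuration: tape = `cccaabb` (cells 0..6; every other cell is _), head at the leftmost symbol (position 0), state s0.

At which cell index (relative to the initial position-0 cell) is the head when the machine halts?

state=s0 head=0 tape=_[c]ccaabb   (s0,c)→(s0,a,→)
state=s0 head=1 tape=_a[c]caabb   (s0,c)→(s0,a,→)
state=s0 head=2 tape=_aa[c]aabb   (s0,c)→(s0,a,→)
state=s0 head=3 tape=_aaa[a]abb   (s0,a)→(s1,b,←)
state=s1 head=2 tape=_aa[a]babb   (s1,a)→(s0,c,←)
state=s0 head=1 tape=_a[a]cbabb   (s0,a)→(s1,b,←)
state=s1 head=0 tape=_[a]bcbabb   (s1,a)→(s0,c,←)
state=s0 head=-1 tape=[_]cbcbabb   (s0,_)→(sH,_,→)
state=sH head=0 tape=_[c]bcbabb
At halt the head is at cell 0.

0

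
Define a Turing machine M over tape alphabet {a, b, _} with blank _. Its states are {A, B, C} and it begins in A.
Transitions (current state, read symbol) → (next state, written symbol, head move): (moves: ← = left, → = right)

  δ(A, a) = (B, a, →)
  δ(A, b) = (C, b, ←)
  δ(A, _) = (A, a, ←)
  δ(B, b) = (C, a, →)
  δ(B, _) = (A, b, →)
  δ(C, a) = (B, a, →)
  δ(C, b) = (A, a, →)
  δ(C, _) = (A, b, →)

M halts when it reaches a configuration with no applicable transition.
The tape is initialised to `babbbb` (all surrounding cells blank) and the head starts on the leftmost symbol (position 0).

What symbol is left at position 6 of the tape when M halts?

state=A head=0 tape=_[b]abbbb_   (A,b)→(C,b,←)
state=C head=-1 tape=[_]babbbb_   (C,_)→(A,b,→)
state=A head=0 tape=b[b]abbbb_   (A,b)→(C,b,←)
state=C head=-1 tape=[b]babbbb_   (C,b)→(A,a,→)
state=A head=0 tape=a[b]abbbb_   (A,b)→(C,b,←)
state=C head=-1 tape=[a]babbbb_   (C,a)→(B,a,→)
state=B head=0 tape=a[b]abbbb_   (B,b)→(C,a,→)
state=C head=1 tape=aa[a]bbbb_   (C,a)→(B,a,→)
state=B head=2 tape=aaa[b]bbb_   (B,b)→(C,a,→)
state=C head=3 tape=aaaa[b]bb_   (C,b)→(A,a,→)
state=A head=4 tape=aaaaa[b]b_   (A,b)→(C,b,←)
state=C head=3 tape=aaaa[a]bb_   (C,a)→(B,a,→)
state=B head=4 tape=aaaaa[b]b_   (B,b)→(C,a,→)
state=C head=5 tape=aaaaaa[b]_   (C,b)→(A,a,→)
state=A head=6 tape=aaaaaaa[_]   (A,_)→(A,a,←)
state=A head=5 tape=aaaaaa[a]a   (A,a)→(B,a,→)
state=B head=6 tape=aaaaaaa[a]
Cell 6 holds a when M halts.

a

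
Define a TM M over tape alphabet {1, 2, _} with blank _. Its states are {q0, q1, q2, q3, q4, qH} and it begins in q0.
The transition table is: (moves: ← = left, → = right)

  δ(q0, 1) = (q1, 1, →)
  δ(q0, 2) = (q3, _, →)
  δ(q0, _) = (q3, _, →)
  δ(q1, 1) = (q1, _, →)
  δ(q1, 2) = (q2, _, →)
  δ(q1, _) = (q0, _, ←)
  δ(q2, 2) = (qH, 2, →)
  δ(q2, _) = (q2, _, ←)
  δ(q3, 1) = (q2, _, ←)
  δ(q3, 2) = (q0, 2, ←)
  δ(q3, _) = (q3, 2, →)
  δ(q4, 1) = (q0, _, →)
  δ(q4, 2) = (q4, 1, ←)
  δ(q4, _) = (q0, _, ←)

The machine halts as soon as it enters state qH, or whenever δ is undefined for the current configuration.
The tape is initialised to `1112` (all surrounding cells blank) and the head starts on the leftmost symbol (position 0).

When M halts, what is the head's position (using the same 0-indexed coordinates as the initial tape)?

state=q0 head=0 tape=[1]112_   (q0,1)→(q1,1,→)
state=q1 head=1 tape=1[1]12_   (q1,1)→(q1,_,→)
state=q1 head=2 tape=1_[1]2_   (q1,1)→(q1,_,→)
state=q1 head=3 tape=1__[2]_   (q1,2)→(q2,_,→)
state=q2 head=4 tape=1___[_]   (q2,_)→(q2,_,←)
state=q2 head=3 tape=1__[_]_   (q2,_)→(q2,_,←)
state=q2 head=2 tape=1_[_]__   (q2,_)→(q2,_,←)
state=q2 head=1 tape=1[_]___   (q2,_)→(q2,_,←)
state=q2 head=0 tape=[1]____
At halt the head is at cell 0.

0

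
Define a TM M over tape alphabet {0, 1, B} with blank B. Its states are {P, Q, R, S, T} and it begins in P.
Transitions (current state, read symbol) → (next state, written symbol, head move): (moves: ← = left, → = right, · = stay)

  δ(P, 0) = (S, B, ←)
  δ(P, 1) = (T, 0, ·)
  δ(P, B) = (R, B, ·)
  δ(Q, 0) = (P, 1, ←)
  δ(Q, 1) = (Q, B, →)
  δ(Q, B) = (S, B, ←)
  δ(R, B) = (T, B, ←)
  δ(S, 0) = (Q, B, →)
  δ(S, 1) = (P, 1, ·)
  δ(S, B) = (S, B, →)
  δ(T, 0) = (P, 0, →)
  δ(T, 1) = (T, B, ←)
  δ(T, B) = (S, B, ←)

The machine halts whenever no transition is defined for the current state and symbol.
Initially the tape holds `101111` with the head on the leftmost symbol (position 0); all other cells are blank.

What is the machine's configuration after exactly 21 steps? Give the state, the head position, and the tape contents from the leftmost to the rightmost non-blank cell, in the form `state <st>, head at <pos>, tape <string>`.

state T, head at 5, tape 0000

P | [1]01111B   read 1 → write 0, move ·, go to T
T | [0]01111B   read 0 → write 0, move →, go to P
P | 0[0]1111B   read 0 → write B, move ←, go to S
S | [0]B1111B   read 0 → write B, move →, go to Q
Q | B[B]1111B   read B → write B, move ←, go to S
S | [B]B1111B   read B → write B, move →, go to S
S | B[B]1111B   read B → write B, move →, go to S
S | BB[1]111B   read 1 → write 1, move ·, go to P
P | BB[1]111B   read 1 → write 0, move ·, go to T
T | BB[0]111B   read 0 → write 0, move →, go to P
P | BB0[1]11B   read 1 → write 0, move ·, go to T
T | BB0[0]11B   read 0 → write 0, move →, go to P
P | BB00[1]1B   read 1 → write 0, move ·, go to T
T | BB00[0]1B   read 0 → write 0, move →, go to P
P | BB000[1]B   read 1 → write 0, move ·, go to T
T | BB000[0]B   read 0 → write 0, move →, go to P
P | BB0000[B]   read B → write B, move ·, go to R
R | BB0000[B]   read B → write B, move ←, go to T
T | BB000[0]B   read 0 → write 0, move →, go to P
P | BB0000[B]   read B → write B, move ·, go to R
R | BB0000[B]   read B → write B, move ←, go to T
T | BB000[0]B
After 21 steps: state T, head at 5, tape 0000.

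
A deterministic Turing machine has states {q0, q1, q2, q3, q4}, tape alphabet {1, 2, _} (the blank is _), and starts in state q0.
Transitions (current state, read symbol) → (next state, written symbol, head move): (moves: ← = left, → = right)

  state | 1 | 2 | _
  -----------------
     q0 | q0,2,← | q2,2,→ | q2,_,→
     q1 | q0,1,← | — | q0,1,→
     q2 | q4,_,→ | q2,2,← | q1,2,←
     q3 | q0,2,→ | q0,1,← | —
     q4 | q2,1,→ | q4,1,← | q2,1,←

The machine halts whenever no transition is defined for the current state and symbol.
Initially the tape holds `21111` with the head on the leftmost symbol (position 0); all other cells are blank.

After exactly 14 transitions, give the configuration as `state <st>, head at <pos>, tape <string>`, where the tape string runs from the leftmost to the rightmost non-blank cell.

state=q0 head=0 tape=[2]1111_   (q0,2)→(q2,2,→)
state=q2 head=1 tape=2[1]111_   (q2,1)→(q4,_,→)
state=q4 head=2 tape=2_[1]11_   (q4,1)→(q2,1,→)
state=q2 head=3 tape=2_1[1]1_   (q2,1)→(q4,_,→)
state=q4 head=4 tape=2_1_[1]_   (q4,1)→(q2,1,→)
state=q2 head=5 tape=2_1_1[_]   (q2,_)→(q1,2,←)
state=q1 head=4 tape=2_1_[1]2   (q1,1)→(q0,1,←)
state=q0 head=3 tape=2_1[_]12   (q0,_)→(q2,_,→)
state=q2 head=4 tape=2_1_[1]2   (q2,1)→(q4,_,→)
state=q4 head=5 tape=2_1__[2]   (q4,2)→(q4,1,←)
state=q4 head=4 tape=2_1_[_]1   (q4,_)→(q2,1,←)
state=q2 head=3 tape=2_1[_]11   (q2,_)→(q1,2,←)
state=q1 head=2 tape=2_[1]211   (q1,1)→(q0,1,←)
state=q0 head=1 tape=2[_]1211   (q0,_)→(q2,_,→)
state=q2 head=2 tape=2_[1]211
After 14 steps: state q2, head at 2, tape 2_1211.

state q2, head at 2, tape 2_1211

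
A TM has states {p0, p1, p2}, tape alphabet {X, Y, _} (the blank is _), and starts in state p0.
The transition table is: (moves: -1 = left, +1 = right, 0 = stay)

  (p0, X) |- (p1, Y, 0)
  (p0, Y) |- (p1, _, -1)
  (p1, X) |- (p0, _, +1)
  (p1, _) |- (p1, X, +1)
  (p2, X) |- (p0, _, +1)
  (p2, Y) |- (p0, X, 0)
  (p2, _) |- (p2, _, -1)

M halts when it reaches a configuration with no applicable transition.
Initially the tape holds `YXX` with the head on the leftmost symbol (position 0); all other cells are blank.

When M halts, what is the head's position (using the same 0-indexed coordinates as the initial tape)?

2

p0 | _[Y]XX   read Y → write _, move -1, go to p1
p1 | [_]_XX   read _ → write X, move +1, go to p1
p1 | X[_]XX   read _ → write X, move +1, go to p1
p1 | XX[X]X   read X → write _, move +1, go to p0
p0 | XX_[X]   read X → write Y, move 0, go to p1
p1 | XX_[Y]
At halt the head is at cell 2.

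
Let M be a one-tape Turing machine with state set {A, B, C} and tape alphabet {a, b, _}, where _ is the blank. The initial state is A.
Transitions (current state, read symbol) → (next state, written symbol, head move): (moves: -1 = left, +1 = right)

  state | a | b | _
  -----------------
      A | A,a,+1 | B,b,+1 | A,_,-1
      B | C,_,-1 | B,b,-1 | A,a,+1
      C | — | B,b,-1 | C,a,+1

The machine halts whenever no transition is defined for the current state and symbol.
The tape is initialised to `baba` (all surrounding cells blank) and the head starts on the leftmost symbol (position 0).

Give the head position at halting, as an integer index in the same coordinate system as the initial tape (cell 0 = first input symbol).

-2

A | __[b]aba   read b → write b, move +1, go to B
B | __b[a]ba   read a → write _, move -1, go to C
C | __[b]_ba   read b → write b, move -1, go to B
B | _[_]b_ba   read _ → write a, move +1, go to A
A | _a[b]_ba   read b → write b, move +1, go to B
B | _ab[_]ba   read _ → write a, move +1, go to A
A | _aba[b]a   read b → write b, move +1, go to B
B | _abab[a]   read a → write _, move -1, go to C
C | _aba[b]_   read b → write b, move -1, go to B
B | _ab[a]b_   read a → write _, move -1, go to C
C | _a[b]_b_   read b → write b, move -1, go to B
B | _[a]b_b_   read a → write _, move -1, go to C
C | [_]_b_b_   read _ → write a, move +1, go to C
C | a[_]b_b_   read _ → write a, move +1, go to C
C | aa[b]_b_   read b → write b, move -1, go to B
B | a[a]b_b_   read a → write _, move -1, go to C
C | [a]_b_b_
At halt the head is at cell -2.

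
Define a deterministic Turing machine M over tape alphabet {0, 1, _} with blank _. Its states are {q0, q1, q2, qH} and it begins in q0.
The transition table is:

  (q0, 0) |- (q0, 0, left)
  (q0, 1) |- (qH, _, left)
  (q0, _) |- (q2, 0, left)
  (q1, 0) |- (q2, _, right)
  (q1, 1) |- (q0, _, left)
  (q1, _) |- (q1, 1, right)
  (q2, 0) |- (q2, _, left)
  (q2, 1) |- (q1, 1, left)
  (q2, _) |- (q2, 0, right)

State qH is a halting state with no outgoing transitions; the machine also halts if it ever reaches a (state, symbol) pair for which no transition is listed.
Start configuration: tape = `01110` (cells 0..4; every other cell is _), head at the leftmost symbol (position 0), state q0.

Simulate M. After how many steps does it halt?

q0 | ____[0]1110   read 0 → write 0, move left, go to q0
q0 | ___[_]01110   read _ → write 0, move left, go to q2
q2 | __[_]001110   read _ → write 0, move right, go to q2
q2 | __0[0]01110   read 0 → write _, move left, go to q2
q2 | __[0]_01110   read 0 → write _, move left, go to q2
q2 | _[_]__01110   read _ → write 0, move right, go to q2
q2 | _0[_]_01110   read _ → write 0, move right, go to q2
q2 | _00[_]01110   read _ → write 0, move right, go to q2
q2 | _000[0]1110   read 0 → write _, move left, go to q2
q2 | _00[0]_1110   read 0 → write _, move left, go to q2
q2 | _0[0]__1110   read 0 → write _, move left, go to q2
q2 | _[0]___1110   read 0 → write _, move left, go to q2
q2 | [_]____1110   read _ → write 0, move right, go to q2
q2 | 0[_]___1110   read _ → write 0, move right, go to q2
q2 | 00[_]__1110   read _ → write 0, move right, go to q2
q2 | 000[_]_1110   read _ → write 0, move right, go to q2
q2 | 0000[_]1110   read _ → write 0, move right, go to q2
q2 | 00000[1]110   read 1 → write 1, move left, go to q1
q1 | 0000[0]1110   read 0 → write _, move right, go to q2
q2 | 0000_[1]110   read 1 → write 1, move left, go to q1
q1 | 0000[_]1110   read _ → write 1, move right, go to q1
q1 | 00001[1]110   read 1 → write _, move left, go to q0
q0 | 0000[1]_110   read 1 → write _, move left, go to qH
qH | 000[0]__110
M halts after 23 transitions.

23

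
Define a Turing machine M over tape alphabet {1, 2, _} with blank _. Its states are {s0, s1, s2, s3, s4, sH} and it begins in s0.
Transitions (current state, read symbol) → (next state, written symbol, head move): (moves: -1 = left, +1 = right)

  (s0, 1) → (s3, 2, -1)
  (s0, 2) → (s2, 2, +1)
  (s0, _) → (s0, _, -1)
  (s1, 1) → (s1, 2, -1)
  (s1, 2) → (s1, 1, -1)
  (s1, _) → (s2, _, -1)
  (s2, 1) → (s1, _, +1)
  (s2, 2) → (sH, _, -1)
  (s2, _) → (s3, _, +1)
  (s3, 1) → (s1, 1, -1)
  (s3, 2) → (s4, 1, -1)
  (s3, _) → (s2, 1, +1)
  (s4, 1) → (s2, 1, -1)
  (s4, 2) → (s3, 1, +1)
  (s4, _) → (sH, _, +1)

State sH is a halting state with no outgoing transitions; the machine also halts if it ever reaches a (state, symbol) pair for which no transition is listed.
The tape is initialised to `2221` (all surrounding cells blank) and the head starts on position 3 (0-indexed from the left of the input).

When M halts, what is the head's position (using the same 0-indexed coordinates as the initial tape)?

state=s0 head=3 tape=__222[1]   (s0,1)→(s3,2,-1)
state=s3 head=2 tape=__22[2]2   (s3,2)→(s4,1,-1)
state=s4 head=1 tape=__2[2]12   (s4,2)→(s3,1,+1)
state=s3 head=2 tape=__21[1]2   (s3,1)→(s1,1,-1)
state=s1 head=1 tape=__2[1]12   (s1,1)→(s1,2,-1)
state=s1 head=0 tape=__[2]212   (s1,2)→(s1,1,-1)
state=s1 head=-1 tape=_[_]1212   (s1,_)→(s2,_,-1)
state=s2 head=-2 tape=[_]_1212   (s2,_)→(s3,_,+1)
state=s3 head=-1 tape=_[_]1212   (s3,_)→(s2,1,+1)
state=s2 head=0 tape=_1[1]212   (s2,1)→(s1,_,+1)
state=s1 head=1 tape=_1_[2]12   (s1,2)→(s1,1,-1)
state=s1 head=0 tape=_1[_]112   (s1,_)→(s2,_,-1)
state=s2 head=-1 tape=_[1]_112   (s2,1)→(s1,_,+1)
state=s1 head=0 tape=__[_]112   (s1,_)→(s2,_,-1)
state=s2 head=-1 tape=_[_]_112   (s2,_)→(s3,_,+1)
state=s3 head=0 tape=__[_]112   (s3,_)→(s2,1,+1)
state=s2 head=1 tape=__1[1]12   (s2,1)→(s1,_,+1)
state=s1 head=2 tape=__1_[1]2   (s1,1)→(s1,2,-1)
state=s1 head=1 tape=__1[_]22   (s1,_)→(s2,_,-1)
state=s2 head=0 tape=__[1]_22   (s2,1)→(s1,_,+1)
state=s1 head=1 tape=___[_]22   (s1,_)→(s2,_,-1)
state=s2 head=0 tape=__[_]_22   (s2,_)→(s3,_,+1)
state=s3 head=1 tape=___[_]22   (s3,_)→(s2,1,+1)
state=s2 head=2 tape=___1[2]2   (s2,2)→(sH,_,-1)
state=sH head=1 tape=___[1]_2
At halt the head is at cell 1.

1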